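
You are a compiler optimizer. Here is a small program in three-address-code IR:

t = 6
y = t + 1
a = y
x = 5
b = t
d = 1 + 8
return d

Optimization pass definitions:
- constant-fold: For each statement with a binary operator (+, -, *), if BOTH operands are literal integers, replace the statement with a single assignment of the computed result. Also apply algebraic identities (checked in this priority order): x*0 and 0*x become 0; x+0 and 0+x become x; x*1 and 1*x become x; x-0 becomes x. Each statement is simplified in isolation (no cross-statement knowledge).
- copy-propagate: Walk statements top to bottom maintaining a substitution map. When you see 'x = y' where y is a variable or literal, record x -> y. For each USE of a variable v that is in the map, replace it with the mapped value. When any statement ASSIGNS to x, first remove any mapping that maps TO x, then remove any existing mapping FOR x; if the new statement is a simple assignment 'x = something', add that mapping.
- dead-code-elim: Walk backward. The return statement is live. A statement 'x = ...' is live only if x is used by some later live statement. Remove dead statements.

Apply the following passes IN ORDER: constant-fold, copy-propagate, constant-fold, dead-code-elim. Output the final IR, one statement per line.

Initial IR:
  t = 6
  y = t + 1
  a = y
  x = 5
  b = t
  d = 1 + 8
  return d
After constant-fold (7 stmts):
  t = 6
  y = t + 1
  a = y
  x = 5
  b = t
  d = 9
  return d
After copy-propagate (7 stmts):
  t = 6
  y = 6 + 1
  a = y
  x = 5
  b = 6
  d = 9
  return 9
After constant-fold (7 stmts):
  t = 6
  y = 7
  a = y
  x = 5
  b = 6
  d = 9
  return 9
After dead-code-elim (1 stmts):
  return 9

Answer: return 9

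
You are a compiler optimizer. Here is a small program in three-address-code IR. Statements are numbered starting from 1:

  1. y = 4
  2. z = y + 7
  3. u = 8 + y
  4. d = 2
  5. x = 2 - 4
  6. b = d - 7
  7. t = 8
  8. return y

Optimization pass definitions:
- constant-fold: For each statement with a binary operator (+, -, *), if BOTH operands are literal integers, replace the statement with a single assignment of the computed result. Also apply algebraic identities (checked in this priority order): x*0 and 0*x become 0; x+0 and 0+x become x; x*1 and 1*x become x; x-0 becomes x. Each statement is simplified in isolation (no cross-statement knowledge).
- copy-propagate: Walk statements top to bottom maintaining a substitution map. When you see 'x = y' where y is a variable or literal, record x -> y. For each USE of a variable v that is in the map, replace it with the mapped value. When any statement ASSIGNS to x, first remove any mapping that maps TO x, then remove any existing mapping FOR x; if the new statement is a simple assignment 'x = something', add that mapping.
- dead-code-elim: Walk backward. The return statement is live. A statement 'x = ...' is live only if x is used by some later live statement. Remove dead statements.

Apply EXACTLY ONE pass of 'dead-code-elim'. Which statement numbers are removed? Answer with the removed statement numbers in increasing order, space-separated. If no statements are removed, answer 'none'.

Backward liveness scan:
Stmt 1 'y = 4': KEEP (y is live); live-in = []
Stmt 2 'z = y + 7': DEAD (z not in live set ['y'])
Stmt 3 'u = 8 + y': DEAD (u not in live set ['y'])
Stmt 4 'd = 2': DEAD (d not in live set ['y'])
Stmt 5 'x = 2 - 4': DEAD (x not in live set ['y'])
Stmt 6 'b = d - 7': DEAD (b not in live set ['y'])
Stmt 7 't = 8': DEAD (t not in live set ['y'])
Stmt 8 'return y': KEEP (return); live-in = ['y']
Removed statement numbers: [2, 3, 4, 5, 6, 7]
Surviving IR:
  y = 4
  return y

Answer: 2 3 4 5 6 7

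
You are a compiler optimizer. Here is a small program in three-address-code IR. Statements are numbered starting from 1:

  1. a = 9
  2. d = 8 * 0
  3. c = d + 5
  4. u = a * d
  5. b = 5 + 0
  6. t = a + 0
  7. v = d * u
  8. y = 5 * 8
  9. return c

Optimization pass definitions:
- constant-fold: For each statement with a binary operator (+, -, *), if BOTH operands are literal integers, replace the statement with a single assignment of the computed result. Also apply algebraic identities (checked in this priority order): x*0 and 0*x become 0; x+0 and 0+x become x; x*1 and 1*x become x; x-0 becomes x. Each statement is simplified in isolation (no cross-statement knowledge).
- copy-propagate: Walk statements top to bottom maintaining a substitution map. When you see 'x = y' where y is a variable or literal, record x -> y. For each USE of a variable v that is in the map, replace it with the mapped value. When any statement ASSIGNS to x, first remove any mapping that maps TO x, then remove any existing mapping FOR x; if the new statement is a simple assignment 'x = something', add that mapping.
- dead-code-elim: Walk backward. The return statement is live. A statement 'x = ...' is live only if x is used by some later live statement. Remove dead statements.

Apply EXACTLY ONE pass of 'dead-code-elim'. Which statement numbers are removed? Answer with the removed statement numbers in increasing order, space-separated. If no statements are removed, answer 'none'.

Answer: 1 4 5 6 7 8

Derivation:
Backward liveness scan:
Stmt 1 'a = 9': DEAD (a not in live set [])
Stmt 2 'd = 8 * 0': KEEP (d is live); live-in = []
Stmt 3 'c = d + 5': KEEP (c is live); live-in = ['d']
Stmt 4 'u = a * d': DEAD (u not in live set ['c'])
Stmt 5 'b = 5 + 0': DEAD (b not in live set ['c'])
Stmt 6 't = a + 0': DEAD (t not in live set ['c'])
Stmt 7 'v = d * u': DEAD (v not in live set ['c'])
Stmt 8 'y = 5 * 8': DEAD (y not in live set ['c'])
Stmt 9 'return c': KEEP (return); live-in = ['c']
Removed statement numbers: [1, 4, 5, 6, 7, 8]
Surviving IR:
  d = 8 * 0
  c = d + 5
  return c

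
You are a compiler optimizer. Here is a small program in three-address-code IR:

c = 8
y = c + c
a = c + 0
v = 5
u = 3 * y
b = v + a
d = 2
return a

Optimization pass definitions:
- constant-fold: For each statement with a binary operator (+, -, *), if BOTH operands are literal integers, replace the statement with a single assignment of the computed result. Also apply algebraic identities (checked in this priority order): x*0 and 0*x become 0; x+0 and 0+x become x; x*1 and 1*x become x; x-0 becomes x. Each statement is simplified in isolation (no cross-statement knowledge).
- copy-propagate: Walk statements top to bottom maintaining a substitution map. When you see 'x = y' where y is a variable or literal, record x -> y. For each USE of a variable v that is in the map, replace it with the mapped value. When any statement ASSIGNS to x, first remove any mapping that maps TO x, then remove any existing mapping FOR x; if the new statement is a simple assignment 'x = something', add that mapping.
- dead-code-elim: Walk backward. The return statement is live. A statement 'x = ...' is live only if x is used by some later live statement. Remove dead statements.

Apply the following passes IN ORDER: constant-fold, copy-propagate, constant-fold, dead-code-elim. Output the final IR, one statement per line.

Answer: return 8

Derivation:
Initial IR:
  c = 8
  y = c + c
  a = c + 0
  v = 5
  u = 3 * y
  b = v + a
  d = 2
  return a
After constant-fold (8 stmts):
  c = 8
  y = c + c
  a = c
  v = 5
  u = 3 * y
  b = v + a
  d = 2
  return a
After copy-propagate (8 stmts):
  c = 8
  y = 8 + 8
  a = 8
  v = 5
  u = 3 * y
  b = 5 + 8
  d = 2
  return 8
After constant-fold (8 stmts):
  c = 8
  y = 16
  a = 8
  v = 5
  u = 3 * y
  b = 13
  d = 2
  return 8
After dead-code-elim (1 stmts):
  return 8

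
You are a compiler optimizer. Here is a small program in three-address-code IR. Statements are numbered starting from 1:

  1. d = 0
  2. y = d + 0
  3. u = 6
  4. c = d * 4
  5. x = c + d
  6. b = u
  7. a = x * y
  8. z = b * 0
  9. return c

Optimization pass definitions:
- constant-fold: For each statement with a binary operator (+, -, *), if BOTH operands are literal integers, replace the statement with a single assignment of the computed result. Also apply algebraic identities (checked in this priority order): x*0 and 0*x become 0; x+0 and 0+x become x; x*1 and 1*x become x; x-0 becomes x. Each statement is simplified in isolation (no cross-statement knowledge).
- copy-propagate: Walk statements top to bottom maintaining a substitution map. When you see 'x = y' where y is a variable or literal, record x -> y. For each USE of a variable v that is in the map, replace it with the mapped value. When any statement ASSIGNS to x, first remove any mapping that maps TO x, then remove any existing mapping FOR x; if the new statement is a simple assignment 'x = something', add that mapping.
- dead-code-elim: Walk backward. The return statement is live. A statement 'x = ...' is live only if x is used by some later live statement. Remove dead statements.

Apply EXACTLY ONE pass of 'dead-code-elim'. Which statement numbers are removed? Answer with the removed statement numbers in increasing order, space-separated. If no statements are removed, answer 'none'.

Backward liveness scan:
Stmt 1 'd = 0': KEEP (d is live); live-in = []
Stmt 2 'y = d + 0': DEAD (y not in live set ['d'])
Stmt 3 'u = 6': DEAD (u not in live set ['d'])
Stmt 4 'c = d * 4': KEEP (c is live); live-in = ['d']
Stmt 5 'x = c + d': DEAD (x not in live set ['c'])
Stmt 6 'b = u': DEAD (b not in live set ['c'])
Stmt 7 'a = x * y': DEAD (a not in live set ['c'])
Stmt 8 'z = b * 0': DEAD (z not in live set ['c'])
Stmt 9 'return c': KEEP (return); live-in = ['c']
Removed statement numbers: [2, 3, 5, 6, 7, 8]
Surviving IR:
  d = 0
  c = d * 4
  return c

Answer: 2 3 5 6 7 8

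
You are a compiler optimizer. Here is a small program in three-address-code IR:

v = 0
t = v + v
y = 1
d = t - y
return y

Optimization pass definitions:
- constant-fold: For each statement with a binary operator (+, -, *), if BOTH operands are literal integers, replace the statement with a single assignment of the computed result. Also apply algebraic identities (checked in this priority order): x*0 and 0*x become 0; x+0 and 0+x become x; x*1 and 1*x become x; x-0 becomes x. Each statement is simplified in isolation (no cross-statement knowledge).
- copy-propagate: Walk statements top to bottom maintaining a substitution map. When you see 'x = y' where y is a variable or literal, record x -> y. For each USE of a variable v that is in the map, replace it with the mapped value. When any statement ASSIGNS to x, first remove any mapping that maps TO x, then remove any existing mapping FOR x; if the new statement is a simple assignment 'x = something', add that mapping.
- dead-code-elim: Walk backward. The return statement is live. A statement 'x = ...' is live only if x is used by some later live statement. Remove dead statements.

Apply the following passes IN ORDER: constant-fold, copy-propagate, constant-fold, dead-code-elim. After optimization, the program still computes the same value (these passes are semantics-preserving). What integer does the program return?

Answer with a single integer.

Initial IR:
  v = 0
  t = v + v
  y = 1
  d = t - y
  return y
After constant-fold (5 stmts):
  v = 0
  t = v + v
  y = 1
  d = t - y
  return y
After copy-propagate (5 stmts):
  v = 0
  t = 0 + 0
  y = 1
  d = t - 1
  return 1
After constant-fold (5 stmts):
  v = 0
  t = 0
  y = 1
  d = t - 1
  return 1
After dead-code-elim (1 stmts):
  return 1
Evaluate:
  v = 0  =>  v = 0
  t = v + v  =>  t = 0
  y = 1  =>  y = 1
  d = t - y  =>  d = -1
  return y = 1

Answer: 1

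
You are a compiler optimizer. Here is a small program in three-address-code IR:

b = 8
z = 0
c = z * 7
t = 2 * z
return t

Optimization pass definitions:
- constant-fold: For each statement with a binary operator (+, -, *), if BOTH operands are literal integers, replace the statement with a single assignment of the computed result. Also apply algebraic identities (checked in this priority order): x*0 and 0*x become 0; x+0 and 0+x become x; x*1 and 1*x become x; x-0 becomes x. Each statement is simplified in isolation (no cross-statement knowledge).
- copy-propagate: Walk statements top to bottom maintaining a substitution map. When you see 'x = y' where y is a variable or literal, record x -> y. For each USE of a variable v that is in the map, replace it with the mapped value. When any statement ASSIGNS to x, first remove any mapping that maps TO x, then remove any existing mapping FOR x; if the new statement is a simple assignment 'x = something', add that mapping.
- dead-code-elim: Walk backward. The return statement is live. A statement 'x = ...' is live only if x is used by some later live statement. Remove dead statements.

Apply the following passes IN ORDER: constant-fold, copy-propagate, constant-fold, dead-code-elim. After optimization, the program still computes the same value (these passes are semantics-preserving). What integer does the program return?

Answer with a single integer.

Initial IR:
  b = 8
  z = 0
  c = z * 7
  t = 2 * z
  return t
After constant-fold (5 stmts):
  b = 8
  z = 0
  c = z * 7
  t = 2 * z
  return t
After copy-propagate (5 stmts):
  b = 8
  z = 0
  c = 0 * 7
  t = 2 * 0
  return t
After constant-fold (5 stmts):
  b = 8
  z = 0
  c = 0
  t = 0
  return t
After dead-code-elim (2 stmts):
  t = 0
  return t
Evaluate:
  b = 8  =>  b = 8
  z = 0  =>  z = 0
  c = z * 7  =>  c = 0
  t = 2 * z  =>  t = 0
  return t = 0

Answer: 0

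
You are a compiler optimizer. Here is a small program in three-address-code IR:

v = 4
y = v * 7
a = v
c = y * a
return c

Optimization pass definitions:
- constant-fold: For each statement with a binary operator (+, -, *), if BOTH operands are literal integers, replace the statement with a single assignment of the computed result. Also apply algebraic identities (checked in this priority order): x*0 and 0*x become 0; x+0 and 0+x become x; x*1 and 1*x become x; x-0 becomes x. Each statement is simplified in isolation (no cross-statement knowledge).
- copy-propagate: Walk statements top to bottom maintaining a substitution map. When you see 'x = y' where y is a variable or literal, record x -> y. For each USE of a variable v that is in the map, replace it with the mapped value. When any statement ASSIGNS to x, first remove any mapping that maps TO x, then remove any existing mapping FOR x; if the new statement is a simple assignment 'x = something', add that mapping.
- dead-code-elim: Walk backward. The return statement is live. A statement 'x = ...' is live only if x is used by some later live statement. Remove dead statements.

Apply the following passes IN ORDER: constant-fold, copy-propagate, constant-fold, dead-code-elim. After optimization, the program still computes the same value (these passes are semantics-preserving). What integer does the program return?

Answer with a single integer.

Initial IR:
  v = 4
  y = v * 7
  a = v
  c = y * a
  return c
After constant-fold (5 stmts):
  v = 4
  y = v * 7
  a = v
  c = y * a
  return c
After copy-propagate (5 stmts):
  v = 4
  y = 4 * 7
  a = 4
  c = y * 4
  return c
After constant-fold (5 stmts):
  v = 4
  y = 28
  a = 4
  c = y * 4
  return c
After dead-code-elim (3 stmts):
  y = 28
  c = y * 4
  return c
Evaluate:
  v = 4  =>  v = 4
  y = v * 7  =>  y = 28
  a = v  =>  a = 4
  c = y * a  =>  c = 112
  return c = 112

Answer: 112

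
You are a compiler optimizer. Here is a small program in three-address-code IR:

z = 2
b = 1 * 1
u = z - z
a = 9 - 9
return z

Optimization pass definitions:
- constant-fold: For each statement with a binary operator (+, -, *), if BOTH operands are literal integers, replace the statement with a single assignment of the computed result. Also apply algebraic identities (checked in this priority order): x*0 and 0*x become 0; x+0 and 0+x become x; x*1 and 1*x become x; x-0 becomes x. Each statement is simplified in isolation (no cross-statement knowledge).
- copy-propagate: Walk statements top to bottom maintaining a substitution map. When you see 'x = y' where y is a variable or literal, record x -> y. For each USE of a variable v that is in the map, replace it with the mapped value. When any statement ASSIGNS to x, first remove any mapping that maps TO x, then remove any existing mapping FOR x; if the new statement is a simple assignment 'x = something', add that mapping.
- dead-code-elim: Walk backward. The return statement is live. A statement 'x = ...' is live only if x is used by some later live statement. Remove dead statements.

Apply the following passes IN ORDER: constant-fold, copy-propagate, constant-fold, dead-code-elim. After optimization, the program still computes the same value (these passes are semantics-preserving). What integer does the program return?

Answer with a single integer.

Initial IR:
  z = 2
  b = 1 * 1
  u = z - z
  a = 9 - 9
  return z
After constant-fold (5 stmts):
  z = 2
  b = 1
  u = z - z
  a = 0
  return z
After copy-propagate (5 stmts):
  z = 2
  b = 1
  u = 2 - 2
  a = 0
  return 2
After constant-fold (5 stmts):
  z = 2
  b = 1
  u = 0
  a = 0
  return 2
After dead-code-elim (1 stmts):
  return 2
Evaluate:
  z = 2  =>  z = 2
  b = 1 * 1  =>  b = 1
  u = z - z  =>  u = 0
  a = 9 - 9  =>  a = 0
  return z = 2

Answer: 2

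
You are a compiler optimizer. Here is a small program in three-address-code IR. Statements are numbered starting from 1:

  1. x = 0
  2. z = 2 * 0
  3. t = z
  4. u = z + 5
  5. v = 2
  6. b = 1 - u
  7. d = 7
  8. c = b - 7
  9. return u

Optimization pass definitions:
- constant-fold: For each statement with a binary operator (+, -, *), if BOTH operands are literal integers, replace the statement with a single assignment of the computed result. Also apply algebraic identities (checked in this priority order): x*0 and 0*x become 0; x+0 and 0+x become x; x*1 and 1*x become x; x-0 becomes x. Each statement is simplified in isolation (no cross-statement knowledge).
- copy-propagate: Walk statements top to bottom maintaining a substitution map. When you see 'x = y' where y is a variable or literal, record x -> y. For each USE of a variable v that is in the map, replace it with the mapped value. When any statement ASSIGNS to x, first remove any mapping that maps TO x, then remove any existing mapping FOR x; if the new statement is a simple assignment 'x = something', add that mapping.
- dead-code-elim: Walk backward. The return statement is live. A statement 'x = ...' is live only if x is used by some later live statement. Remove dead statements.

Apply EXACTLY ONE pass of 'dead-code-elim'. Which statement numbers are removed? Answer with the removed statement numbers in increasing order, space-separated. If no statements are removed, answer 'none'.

Backward liveness scan:
Stmt 1 'x = 0': DEAD (x not in live set [])
Stmt 2 'z = 2 * 0': KEEP (z is live); live-in = []
Stmt 3 't = z': DEAD (t not in live set ['z'])
Stmt 4 'u = z + 5': KEEP (u is live); live-in = ['z']
Stmt 5 'v = 2': DEAD (v not in live set ['u'])
Stmt 6 'b = 1 - u': DEAD (b not in live set ['u'])
Stmt 7 'd = 7': DEAD (d not in live set ['u'])
Stmt 8 'c = b - 7': DEAD (c not in live set ['u'])
Stmt 9 'return u': KEEP (return); live-in = ['u']
Removed statement numbers: [1, 3, 5, 6, 7, 8]
Surviving IR:
  z = 2 * 0
  u = z + 5
  return u

Answer: 1 3 5 6 7 8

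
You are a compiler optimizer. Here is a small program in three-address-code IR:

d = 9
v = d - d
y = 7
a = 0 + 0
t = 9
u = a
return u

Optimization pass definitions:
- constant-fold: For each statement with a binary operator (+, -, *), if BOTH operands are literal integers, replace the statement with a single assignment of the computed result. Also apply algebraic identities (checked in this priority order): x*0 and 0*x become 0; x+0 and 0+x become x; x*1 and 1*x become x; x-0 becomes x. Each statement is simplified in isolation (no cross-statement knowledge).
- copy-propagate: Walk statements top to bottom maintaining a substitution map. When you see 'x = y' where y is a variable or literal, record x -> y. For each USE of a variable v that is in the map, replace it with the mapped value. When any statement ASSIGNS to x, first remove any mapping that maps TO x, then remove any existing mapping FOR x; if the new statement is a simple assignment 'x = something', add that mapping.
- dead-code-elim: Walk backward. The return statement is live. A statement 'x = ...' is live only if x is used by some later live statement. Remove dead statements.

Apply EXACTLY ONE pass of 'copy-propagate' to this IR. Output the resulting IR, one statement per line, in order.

Applying copy-propagate statement-by-statement:
  [1] d = 9  (unchanged)
  [2] v = d - d  -> v = 9 - 9
  [3] y = 7  (unchanged)
  [4] a = 0 + 0  (unchanged)
  [5] t = 9  (unchanged)
  [6] u = a  (unchanged)
  [7] return u  -> return a
Result (7 stmts):
  d = 9
  v = 9 - 9
  y = 7
  a = 0 + 0
  t = 9
  u = a
  return a

Answer: d = 9
v = 9 - 9
y = 7
a = 0 + 0
t = 9
u = a
return a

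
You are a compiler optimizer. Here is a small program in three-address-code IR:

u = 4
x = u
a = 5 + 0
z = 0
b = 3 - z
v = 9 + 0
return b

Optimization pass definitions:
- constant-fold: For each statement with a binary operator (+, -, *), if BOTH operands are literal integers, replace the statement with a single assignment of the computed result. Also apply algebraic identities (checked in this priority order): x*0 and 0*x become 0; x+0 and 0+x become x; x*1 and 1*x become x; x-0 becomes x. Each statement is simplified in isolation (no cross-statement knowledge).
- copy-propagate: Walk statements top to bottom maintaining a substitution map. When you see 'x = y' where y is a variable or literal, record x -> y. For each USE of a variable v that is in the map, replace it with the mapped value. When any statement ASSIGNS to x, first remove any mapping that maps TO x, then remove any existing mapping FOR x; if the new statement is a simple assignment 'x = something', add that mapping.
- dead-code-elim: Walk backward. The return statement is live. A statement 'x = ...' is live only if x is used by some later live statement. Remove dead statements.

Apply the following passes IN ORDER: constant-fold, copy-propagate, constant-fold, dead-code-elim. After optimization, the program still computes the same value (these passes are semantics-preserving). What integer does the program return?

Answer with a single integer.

Initial IR:
  u = 4
  x = u
  a = 5 + 0
  z = 0
  b = 3 - z
  v = 9 + 0
  return b
After constant-fold (7 stmts):
  u = 4
  x = u
  a = 5
  z = 0
  b = 3 - z
  v = 9
  return b
After copy-propagate (7 stmts):
  u = 4
  x = 4
  a = 5
  z = 0
  b = 3 - 0
  v = 9
  return b
After constant-fold (7 stmts):
  u = 4
  x = 4
  a = 5
  z = 0
  b = 3
  v = 9
  return b
After dead-code-elim (2 stmts):
  b = 3
  return b
Evaluate:
  u = 4  =>  u = 4
  x = u  =>  x = 4
  a = 5 + 0  =>  a = 5
  z = 0  =>  z = 0
  b = 3 - z  =>  b = 3
  v = 9 + 0  =>  v = 9
  return b = 3

Answer: 3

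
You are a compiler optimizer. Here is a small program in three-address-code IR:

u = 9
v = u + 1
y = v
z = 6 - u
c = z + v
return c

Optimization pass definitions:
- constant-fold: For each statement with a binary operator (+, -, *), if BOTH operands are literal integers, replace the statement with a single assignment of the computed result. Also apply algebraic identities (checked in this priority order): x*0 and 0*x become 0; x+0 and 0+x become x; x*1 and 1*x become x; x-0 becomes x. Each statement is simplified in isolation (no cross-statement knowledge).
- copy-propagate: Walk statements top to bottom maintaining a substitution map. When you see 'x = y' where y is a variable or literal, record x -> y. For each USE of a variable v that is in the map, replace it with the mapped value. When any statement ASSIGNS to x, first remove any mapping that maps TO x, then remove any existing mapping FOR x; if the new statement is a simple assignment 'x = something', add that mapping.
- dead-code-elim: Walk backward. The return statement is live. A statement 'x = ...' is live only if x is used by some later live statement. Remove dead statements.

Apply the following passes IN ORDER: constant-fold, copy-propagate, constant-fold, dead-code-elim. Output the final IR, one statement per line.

Answer: v = 10
z = -3
c = z + v
return c

Derivation:
Initial IR:
  u = 9
  v = u + 1
  y = v
  z = 6 - u
  c = z + v
  return c
After constant-fold (6 stmts):
  u = 9
  v = u + 1
  y = v
  z = 6 - u
  c = z + v
  return c
After copy-propagate (6 stmts):
  u = 9
  v = 9 + 1
  y = v
  z = 6 - 9
  c = z + v
  return c
After constant-fold (6 stmts):
  u = 9
  v = 10
  y = v
  z = -3
  c = z + v
  return c
After dead-code-elim (4 stmts):
  v = 10
  z = -3
  c = z + v
  return c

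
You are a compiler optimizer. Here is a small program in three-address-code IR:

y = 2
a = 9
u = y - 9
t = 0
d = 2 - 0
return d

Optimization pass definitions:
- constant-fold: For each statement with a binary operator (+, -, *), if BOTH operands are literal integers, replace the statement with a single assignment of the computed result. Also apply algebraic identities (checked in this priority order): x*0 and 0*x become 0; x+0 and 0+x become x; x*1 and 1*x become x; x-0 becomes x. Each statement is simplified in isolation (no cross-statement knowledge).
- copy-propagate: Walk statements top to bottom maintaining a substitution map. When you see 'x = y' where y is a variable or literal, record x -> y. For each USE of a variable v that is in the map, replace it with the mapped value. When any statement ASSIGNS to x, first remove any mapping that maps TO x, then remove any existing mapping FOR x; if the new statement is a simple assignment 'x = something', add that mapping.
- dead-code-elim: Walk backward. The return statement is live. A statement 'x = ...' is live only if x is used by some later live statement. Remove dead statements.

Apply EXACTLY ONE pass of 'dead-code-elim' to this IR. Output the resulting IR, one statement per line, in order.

Applying dead-code-elim statement-by-statement:
  [6] return d  -> KEEP (return); live=['d']
  [5] d = 2 - 0  -> KEEP; live=[]
  [4] t = 0  -> DEAD (t not live)
  [3] u = y - 9  -> DEAD (u not live)
  [2] a = 9  -> DEAD (a not live)
  [1] y = 2  -> DEAD (y not live)
Result (2 stmts):
  d = 2 - 0
  return d

Answer: d = 2 - 0
return d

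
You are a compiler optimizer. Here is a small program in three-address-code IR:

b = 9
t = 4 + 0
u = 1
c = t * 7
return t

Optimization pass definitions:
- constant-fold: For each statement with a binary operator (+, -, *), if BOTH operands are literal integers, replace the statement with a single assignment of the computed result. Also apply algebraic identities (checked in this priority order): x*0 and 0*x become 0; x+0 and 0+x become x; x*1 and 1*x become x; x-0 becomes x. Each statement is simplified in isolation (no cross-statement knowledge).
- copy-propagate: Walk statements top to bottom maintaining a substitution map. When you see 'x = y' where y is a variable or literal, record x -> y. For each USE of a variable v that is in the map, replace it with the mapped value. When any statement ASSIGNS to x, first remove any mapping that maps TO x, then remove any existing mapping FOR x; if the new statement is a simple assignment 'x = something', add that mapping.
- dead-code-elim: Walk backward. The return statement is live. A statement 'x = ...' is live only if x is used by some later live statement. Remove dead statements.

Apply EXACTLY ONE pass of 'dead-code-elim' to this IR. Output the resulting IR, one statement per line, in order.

Applying dead-code-elim statement-by-statement:
  [5] return t  -> KEEP (return); live=['t']
  [4] c = t * 7  -> DEAD (c not live)
  [3] u = 1  -> DEAD (u not live)
  [2] t = 4 + 0  -> KEEP; live=[]
  [1] b = 9  -> DEAD (b not live)
Result (2 stmts):
  t = 4 + 0
  return t

Answer: t = 4 + 0
return t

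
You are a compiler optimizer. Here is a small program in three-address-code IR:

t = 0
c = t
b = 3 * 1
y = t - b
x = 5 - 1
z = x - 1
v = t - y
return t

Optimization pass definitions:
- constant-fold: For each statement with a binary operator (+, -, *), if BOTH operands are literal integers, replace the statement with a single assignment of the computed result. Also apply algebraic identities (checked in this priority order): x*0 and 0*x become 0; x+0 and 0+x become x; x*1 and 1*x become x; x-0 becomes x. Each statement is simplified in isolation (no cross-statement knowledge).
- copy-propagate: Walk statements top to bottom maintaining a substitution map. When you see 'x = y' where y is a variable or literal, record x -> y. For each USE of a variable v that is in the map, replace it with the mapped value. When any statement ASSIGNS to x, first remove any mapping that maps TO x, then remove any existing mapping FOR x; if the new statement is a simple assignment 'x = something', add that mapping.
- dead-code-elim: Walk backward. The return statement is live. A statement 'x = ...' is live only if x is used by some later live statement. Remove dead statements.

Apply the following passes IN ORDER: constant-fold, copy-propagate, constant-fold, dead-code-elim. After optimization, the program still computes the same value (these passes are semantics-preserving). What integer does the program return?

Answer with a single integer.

Initial IR:
  t = 0
  c = t
  b = 3 * 1
  y = t - b
  x = 5 - 1
  z = x - 1
  v = t - y
  return t
After constant-fold (8 stmts):
  t = 0
  c = t
  b = 3
  y = t - b
  x = 4
  z = x - 1
  v = t - y
  return t
After copy-propagate (8 stmts):
  t = 0
  c = 0
  b = 3
  y = 0 - 3
  x = 4
  z = 4 - 1
  v = 0 - y
  return 0
After constant-fold (8 stmts):
  t = 0
  c = 0
  b = 3
  y = -3
  x = 4
  z = 3
  v = 0 - y
  return 0
After dead-code-elim (1 stmts):
  return 0
Evaluate:
  t = 0  =>  t = 0
  c = t  =>  c = 0
  b = 3 * 1  =>  b = 3
  y = t - b  =>  y = -3
  x = 5 - 1  =>  x = 4
  z = x - 1  =>  z = 3
  v = t - y  =>  v = 3
  return t = 0

Answer: 0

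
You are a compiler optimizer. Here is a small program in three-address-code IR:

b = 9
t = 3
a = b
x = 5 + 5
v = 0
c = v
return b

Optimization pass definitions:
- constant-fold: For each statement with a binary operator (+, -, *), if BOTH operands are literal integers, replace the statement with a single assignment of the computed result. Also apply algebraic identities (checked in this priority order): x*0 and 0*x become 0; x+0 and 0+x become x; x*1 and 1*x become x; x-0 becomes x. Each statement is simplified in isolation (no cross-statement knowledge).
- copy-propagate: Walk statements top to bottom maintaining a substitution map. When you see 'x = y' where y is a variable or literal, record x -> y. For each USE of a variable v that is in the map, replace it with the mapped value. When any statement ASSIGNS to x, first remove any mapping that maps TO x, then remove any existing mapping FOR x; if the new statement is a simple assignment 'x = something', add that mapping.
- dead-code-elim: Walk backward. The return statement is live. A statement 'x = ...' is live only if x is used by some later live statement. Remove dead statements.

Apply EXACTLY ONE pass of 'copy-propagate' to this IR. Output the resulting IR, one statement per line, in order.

Answer: b = 9
t = 3
a = 9
x = 5 + 5
v = 0
c = 0
return 9

Derivation:
Applying copy-propagate statement-by-statement:
  [1] b = 9  (unchanged)
  [2] t = 3  (unchanged)
  [3] a = b  -> a = 9
  [4] x = 5 + 5  (unchanged)
  [5] v = 0  (unchanged)
  [6] c = v  -> c = 0
  [7] return b  -> return 9
Result (7 stmts):
  b = 9
  t = 3
  a = 9
  x = 5 + 5
  v = 0
  c = 0
  return 9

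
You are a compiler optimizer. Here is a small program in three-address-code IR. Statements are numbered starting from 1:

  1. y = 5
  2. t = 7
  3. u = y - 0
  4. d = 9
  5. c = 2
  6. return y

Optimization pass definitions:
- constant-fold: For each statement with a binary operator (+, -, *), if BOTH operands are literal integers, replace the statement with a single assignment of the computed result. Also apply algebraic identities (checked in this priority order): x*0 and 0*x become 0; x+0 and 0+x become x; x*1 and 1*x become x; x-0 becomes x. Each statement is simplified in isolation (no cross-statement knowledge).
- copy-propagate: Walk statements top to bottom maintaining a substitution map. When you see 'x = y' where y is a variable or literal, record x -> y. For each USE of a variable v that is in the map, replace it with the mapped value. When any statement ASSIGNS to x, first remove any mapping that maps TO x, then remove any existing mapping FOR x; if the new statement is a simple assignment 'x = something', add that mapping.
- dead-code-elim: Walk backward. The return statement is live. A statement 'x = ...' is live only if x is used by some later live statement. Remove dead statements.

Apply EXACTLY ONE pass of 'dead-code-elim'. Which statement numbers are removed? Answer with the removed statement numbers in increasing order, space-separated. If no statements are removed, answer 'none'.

Answer: 2 3 4 5

Derivation:
Backward liveness scan:
Stmt 1 'y = 5': KEEP (y is live); live-in = []
Stmt 2 't = 7': DEAD (t not in live set ['y'])
Stmt 3 'u = y - 0': DEAD (u not in live set ['y'])
Stmt 4 'd = 9': DEAD (d not in live set ['y'])
Stmt 5 'c = 2': DEAD (c not in live set ['y'])
Stmt 6 'return y': KEEP (return); live-in = ['y']
Removed statement numbers: [2, 3, 4, 5]
Surviving IR:
  y = 5
  return y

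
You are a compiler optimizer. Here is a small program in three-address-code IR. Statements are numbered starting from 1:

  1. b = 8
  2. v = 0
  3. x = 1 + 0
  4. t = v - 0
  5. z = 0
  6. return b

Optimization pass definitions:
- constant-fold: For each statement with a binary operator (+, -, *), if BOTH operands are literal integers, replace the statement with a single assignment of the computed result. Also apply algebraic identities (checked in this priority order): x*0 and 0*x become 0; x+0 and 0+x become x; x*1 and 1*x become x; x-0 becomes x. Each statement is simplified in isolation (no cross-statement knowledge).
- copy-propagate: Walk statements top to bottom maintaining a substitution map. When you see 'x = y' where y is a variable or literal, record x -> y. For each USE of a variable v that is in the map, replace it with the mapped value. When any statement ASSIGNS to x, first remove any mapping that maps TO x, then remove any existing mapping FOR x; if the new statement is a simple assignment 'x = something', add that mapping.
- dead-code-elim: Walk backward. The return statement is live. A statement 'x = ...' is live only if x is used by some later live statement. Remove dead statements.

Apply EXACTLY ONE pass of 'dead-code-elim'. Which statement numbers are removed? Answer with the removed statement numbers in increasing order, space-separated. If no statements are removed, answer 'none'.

Answer: 2 3 4 5

Derivation:
Backward liveness scan:
Stmt 1 'b = 8': KEEP (b is live); live-in = []
Stmt 2 'v = 0': DEAD (v not in live set ['b'])
Stmt 3 'x = 1 + 0': DEAD (x not in live set ['b'])
Stmt 4 't = v - 0': DEAD (t not in live set ['b'])
Stmt 5 'z = 0': DEAD (z not in live set ['b'])
Stmt 6 'return b': KEEP (return); live-in = ['b']
Removed statement numbers: [2, 3, 4, 5]
Surviving IR:
  b = 8
  return b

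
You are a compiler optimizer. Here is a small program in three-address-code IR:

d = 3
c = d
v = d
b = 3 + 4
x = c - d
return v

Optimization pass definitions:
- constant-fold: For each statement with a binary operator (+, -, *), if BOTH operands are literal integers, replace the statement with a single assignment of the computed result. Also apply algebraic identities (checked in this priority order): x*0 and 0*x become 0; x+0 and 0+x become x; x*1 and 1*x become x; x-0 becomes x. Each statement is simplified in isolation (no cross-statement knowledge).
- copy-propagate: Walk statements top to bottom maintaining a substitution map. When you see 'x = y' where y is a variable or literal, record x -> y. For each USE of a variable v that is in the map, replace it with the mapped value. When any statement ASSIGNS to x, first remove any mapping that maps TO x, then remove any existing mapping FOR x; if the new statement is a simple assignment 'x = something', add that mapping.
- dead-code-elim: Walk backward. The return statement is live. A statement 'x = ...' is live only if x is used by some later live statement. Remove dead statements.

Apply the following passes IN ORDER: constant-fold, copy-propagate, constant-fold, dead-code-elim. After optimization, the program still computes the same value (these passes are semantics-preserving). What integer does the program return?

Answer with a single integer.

Answer: 3

Derivation:
Initial IR:
  d = 3
  c = d
  v = d
  b = 3 + 4
  x = c - d
  return v
After constant-fold (6 stmts):
  d = 3
  c = d
  v = d
  b = 7
  x = c - d
  return v
After copy-propagate (6 stmts):
  d = 3
  c = 3
  v = 3
  b = 7
  x = 3 - 3
  return 3
After constant-fold (6 stmts):
  d = 3
  c = 3
  v = 3
  b = 7
  x = 0
  return 3
After dead-code-elim (1 stmts):
  return 3
Evaluate:
  d = 3  =>  d = 3
  c = d  =>  c = 3
  v = d  =>  v = 3
  b = 3 + 4  =>  b = 7
  x = c - d  =>  x = 0
  return v = 3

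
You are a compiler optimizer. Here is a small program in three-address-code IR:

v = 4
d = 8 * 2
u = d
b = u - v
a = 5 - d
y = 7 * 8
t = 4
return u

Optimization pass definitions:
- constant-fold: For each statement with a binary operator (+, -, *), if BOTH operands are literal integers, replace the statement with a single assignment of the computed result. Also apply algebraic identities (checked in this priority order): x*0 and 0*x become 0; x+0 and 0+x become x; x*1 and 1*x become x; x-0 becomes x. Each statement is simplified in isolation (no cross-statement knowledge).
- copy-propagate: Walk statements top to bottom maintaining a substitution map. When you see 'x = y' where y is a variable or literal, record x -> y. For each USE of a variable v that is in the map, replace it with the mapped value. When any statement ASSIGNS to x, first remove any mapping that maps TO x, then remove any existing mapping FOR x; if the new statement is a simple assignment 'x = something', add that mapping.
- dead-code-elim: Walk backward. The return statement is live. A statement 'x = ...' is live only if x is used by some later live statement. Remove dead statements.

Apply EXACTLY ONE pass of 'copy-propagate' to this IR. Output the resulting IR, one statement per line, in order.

Applying copy-propagate statement-by-statement:
  [1] v = 4  (unchanged)
  [2] d = 8 * 2  (unchanged)
  [3] u = d  (unchanged)
  [4] b = u - v  -> b = d - 4
  [5] a = 5 - d  (unchanged)
  [6] y = 7 * 8  (unchanged)
  [7] t = 4  (unchanged)
  [8] return u  -> return d
Result (8 stmts):
  v = 4
  d = 8 * 2
  u = d
  b = d - 4
  a = 5 - d
  y = 7 * 8
  t = 4
  return d

Answer: v = 4
d = 8 * 2
u = d
b = d - 4
a = 5 - d
y = 7 * 8
t = 4
return d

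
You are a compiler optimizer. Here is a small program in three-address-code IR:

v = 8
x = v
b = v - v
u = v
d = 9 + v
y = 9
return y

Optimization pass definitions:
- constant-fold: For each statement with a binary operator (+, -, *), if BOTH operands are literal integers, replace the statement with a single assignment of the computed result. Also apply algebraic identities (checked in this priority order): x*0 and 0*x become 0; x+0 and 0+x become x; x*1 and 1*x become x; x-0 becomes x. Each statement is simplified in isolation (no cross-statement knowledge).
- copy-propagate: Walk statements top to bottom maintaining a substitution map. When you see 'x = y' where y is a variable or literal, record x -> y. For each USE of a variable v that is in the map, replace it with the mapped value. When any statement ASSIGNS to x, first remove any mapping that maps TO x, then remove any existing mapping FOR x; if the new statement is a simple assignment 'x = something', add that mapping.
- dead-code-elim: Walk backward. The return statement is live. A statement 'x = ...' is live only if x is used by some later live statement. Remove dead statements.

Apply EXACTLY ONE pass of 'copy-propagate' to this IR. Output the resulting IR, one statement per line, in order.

Answer: v = 8
x = 8
b = 8 - 8
u = 8
d = 9 + 8
y = 9
return 9

Derivation:
Applying copy-propagate statement-by-statement:
  [1] v = 8  (unchanged)
  [2] x = v  -> x = 8
  [3] b = v - v  -> b = 8 - 8
  [4] u = v  -> u = 8
  [5] d = 9 + v  -> d = 9 + 8
  [6] y = 9  (unchanged)
  [7] return y  -> return 9
Result (7 stmts):
  v = 8
  x = 8
  b = 8 - 8
  u = 8
  d = 9 + 8
  y = 9
  return 9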